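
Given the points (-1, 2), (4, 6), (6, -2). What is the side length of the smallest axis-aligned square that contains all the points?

8

The bounding box has width 7 and height 8.
An axis-aligned square enclosing the set must have side ≥ max(width, height).
So the minimum side is max(7, 8) = 8.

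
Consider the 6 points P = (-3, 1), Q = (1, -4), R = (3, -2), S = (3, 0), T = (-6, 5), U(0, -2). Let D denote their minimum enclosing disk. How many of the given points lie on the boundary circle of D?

By Welzl's lemma the MEC is supported by two points (diametrically opposite) or three points (on a circumcircle).
The minimum enclosing circle is determined by three boundary points: Q, R, T.
Their circumcentre is (-1.9375, 0.9375) with r² = 33.0078125.
The farthest remaining point S is at distance² 25.2578125 ≤ 33.0078125.
The points at distance exactly r from the centre are Q, R, T — 3 points.

3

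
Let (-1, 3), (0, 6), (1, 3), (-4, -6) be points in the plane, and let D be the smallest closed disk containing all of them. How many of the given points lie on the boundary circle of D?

2

The farthest pair is (0, 6)–(-4, -6) with squared distance 160. The circle on this segment as diameter has centre (-2, 0) and r² = 160/4 = 40.
Check (-1, 3): distance² to centre = 10 ≤ 40, so it lies inside.
All remaining points lie in this disk, and no smaller disk contains both endpoints, so this is the minimum enclosing circle.
The points at distance exactly r from the centre are (0, 6), (-4, -6) — 2 points.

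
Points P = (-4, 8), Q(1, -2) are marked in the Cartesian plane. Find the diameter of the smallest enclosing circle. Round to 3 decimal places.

11.180

The smallest circle enclosing two points has them as diameter endpoints.
Centre = midpoint = (-1.5, 3); r² = |PQ|²/4 = 125/4 = 31.25.
Diameter = 2r = 2√(31.25) ≈ 11.180.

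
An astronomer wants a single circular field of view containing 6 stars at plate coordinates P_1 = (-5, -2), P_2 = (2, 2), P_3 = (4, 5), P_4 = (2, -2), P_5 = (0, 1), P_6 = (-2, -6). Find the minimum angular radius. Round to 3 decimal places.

A smallest enclosing disk is always determined by at most three of the input points on its boundary.
The farthest pair is P_3–P_6 with squared distance 157. The circle on this segment as diameter has centre (1, -0.5) and r² = 157/4 = 39.25.
Check P_1: distance² to centre = 38.25 ≤ 39.25, so it lies inside.
All remaining points lie in this disk, and no smaller disk contains both endpoints, so this is the minimum enclosing circle.
r = √(39.25) ≈ 6.265.

6.265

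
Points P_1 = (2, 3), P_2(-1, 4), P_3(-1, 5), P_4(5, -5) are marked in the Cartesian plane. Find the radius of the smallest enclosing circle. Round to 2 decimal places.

A smallest enclosing disk is always determined by at most three of the input points on its boundary.
The farthest pair is P_3–P_4 with squared distance 136. The circle on this segment as diameter has centre (2, 0) and r² = 136/4 = 34.
Check P_1: distance² to centre = 9 ≤ 34, so it lies inside.
All remaining points lie in this disk, and no smaller disk contains both endpoints, so this is the minimum enclosing circle.
r = √34 ≈ 5.83.

5.83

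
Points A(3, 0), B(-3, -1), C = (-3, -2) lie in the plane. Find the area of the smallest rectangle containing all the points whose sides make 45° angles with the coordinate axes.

In coordinates u = x + y, v = x − y the rectangle is axis-aligned; the map (x,y)→(u,v) scales areas by 2.
u-values: 3, -4, -5; range = 3 − (-5) = 8.
v-values: 3, -2, -1; range = 3 − (-2) = 5.
Area = (8 × 5) / 2 = 20.

20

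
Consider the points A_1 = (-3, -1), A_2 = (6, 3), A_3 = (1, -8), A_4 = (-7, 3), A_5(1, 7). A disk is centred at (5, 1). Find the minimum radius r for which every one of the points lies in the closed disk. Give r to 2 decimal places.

12.17

The required radius is the distance from (5, 1) to the farthest point.
Squared distances: 68, 5, 97, 148, 52.
Maximum is 148, attained at A_4.
r = √148 ≈ 12.17.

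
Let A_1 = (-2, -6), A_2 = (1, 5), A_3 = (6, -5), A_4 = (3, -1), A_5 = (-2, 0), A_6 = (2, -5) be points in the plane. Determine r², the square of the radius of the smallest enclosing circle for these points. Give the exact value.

The minimum enclosing circle is determined by three boundary points: A_1, A_2, A_3.
Their circumcentre is (49/34, -35/34) with r² = 21125/578.
The farthest remaining point A_6 is at distance² 9293/578 ≤ 21125/578.

21125/578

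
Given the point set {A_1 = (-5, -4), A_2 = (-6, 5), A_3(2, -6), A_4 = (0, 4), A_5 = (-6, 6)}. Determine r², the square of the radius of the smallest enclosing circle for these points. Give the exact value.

52

A smallest enclosing disk is always determined by at most three of the input points on its boundary.
The farthest pair is A_3–A_5 with squared distance 208. The circle on this segment as diameter has centre (-2, 0) and r² = 208/4 = 52.
Check A_1: distance² to centre = 25 ≤ 52, so it lies inside.
All remaining points lie in this disk, and no smaller disk contains both endpoints, so this is the minimum enclosing circle.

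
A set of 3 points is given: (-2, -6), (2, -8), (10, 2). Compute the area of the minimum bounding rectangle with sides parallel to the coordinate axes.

x ranges over [-2, 10], width 12.
y ranges over [-8, 2], height 10.
Area = 12 × 10 = 120.

120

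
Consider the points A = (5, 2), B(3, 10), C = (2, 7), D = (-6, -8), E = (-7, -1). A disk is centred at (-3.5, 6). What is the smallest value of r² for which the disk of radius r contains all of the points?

The required radius is the distance from (-3.5, 6) to the farthest point.
Squared distances: 88.25, 58.25, 31.25, 202.25, 61.25.
Maximum is 202.25, attained at D.

202.25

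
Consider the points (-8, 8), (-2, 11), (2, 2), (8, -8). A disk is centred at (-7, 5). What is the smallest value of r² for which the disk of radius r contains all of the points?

394

The required radius is the distance from (-7, 5) to the farthest point.
Squared distances: 10, 61, 90, 394.
Maximum is 394, attained at (8, -8).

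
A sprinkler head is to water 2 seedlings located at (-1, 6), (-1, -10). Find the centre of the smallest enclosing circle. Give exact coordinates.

The smallest circle enclosing two points has them as diameter endpoints.
Centre = midpoint = (-1, -2); r² = |(-1, 6)−(-1, -10)|²/4 = 256/4 = 64.
Centre = (-1, -2).

(-1, -2)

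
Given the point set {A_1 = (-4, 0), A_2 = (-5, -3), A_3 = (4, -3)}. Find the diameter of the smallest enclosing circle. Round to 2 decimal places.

9.01

Side lengths²: A_1A_2² = 10, A_1A_3² = 73, A_2A_3² = 81.
Since A_2A_3² = 81 < 73 + 10 = 83, the triangle is acute, so the smallest enclosing circle is the circumcircle.
Circumcentre = (-0.5, -17/6), r² = 365/18.
Diameter = 2r = 2√(365/18) ≈ 9.01.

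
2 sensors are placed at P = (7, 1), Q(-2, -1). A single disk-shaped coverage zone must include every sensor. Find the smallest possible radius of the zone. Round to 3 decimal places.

4.610

The smallest circle enclosing two points has them as diameter endpoints.
Centre = midpoint = (2.5, 0); r² = |PQ|²/4 = 85/4 = 21.25.
r = √(21.25) ≈ 4.610.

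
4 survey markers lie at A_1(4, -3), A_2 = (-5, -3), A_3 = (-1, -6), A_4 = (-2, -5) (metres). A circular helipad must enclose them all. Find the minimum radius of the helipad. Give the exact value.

By Welzl's lemma the MEC is supported by two points (diametrically opposite) or three points (on a circumcircle).
The farthest pair is A_1–A_2 with squared distance 81. The circle on this segment as diameter has centre (-0.5, -3) and r² = 81/4 = 20.25.
Check A_3: distance² to centre = 9.25 ≤ 20.25, so it lies inside.
All remaining points lie in this disk, and no smaller disk contains both endpoints, so this is the minimum enclosing circle.
r = √(20.25) = 4.5.

4.5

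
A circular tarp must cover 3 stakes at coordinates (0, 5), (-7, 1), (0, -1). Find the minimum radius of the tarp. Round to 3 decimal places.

Call the three points A, B, C in the order given.
Side lengths²: AB² = 65, AC² = 36, BC² = 53.
Since AB² = 65 < 53 + 36 = 89, the triangle is acute, so the smallest enclosing circle is the circumcircle.
Circumcentre = (-41/14, 2), r² = 3445/196.
r = √(3445/196) ≈ 4.192.

4.192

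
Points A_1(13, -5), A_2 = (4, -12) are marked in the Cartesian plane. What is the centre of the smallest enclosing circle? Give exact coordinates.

(8.5, -8.5)

The smallest circle enclosing two points has them as diameter endpoints.
Centre = midpoint = (8.5, -8.5); r² = |A_1A_2|²/4 = 130/4 = 32.5.
Centre = (8.5, -8.5).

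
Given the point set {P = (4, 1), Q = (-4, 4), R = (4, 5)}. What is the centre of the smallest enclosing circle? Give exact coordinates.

Side lengths²: PQ² = 73, PR² = 16, QR² = 65.
Since PQ² = 73 < 65 + 16 = 81, the triangle is acute, so the smallest enclosing circle is the circumcircle.
Circumcentre = (0.1875, 3), r² = 18.53515625.
Centre = (0.1875, 3).

(0.1875, 3)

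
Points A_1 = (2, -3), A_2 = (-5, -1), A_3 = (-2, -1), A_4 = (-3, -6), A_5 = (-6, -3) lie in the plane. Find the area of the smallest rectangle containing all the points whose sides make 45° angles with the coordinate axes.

36

In coordinates u = x + y, v = x − y the rectangle is axis-aligned; the map (x,y)→(u,v) scales areas by 2.
u-values: -1, -6, -3, -9, -9; range = -1 − (-9) = 8.
v-values: 5, -4, -1, 3, -3; range = 5 − (-4) = 9.
Area = (8 × 9) / 2 = 36.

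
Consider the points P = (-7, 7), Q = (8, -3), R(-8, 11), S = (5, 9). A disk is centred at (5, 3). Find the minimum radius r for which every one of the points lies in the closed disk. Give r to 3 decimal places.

The required radius is the distance from (5, 3) to the farthest point.
Squared distances: 160, 45, 233, 36.
Maximum is 233, attained at R.
r = √233 ≈ 15.264.

15.264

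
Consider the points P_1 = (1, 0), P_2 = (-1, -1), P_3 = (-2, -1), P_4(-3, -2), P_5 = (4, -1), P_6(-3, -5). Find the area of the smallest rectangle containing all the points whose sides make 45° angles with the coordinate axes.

In coordinates u = x + y, v = x − y the rectangle is axis-aligned; the map (x,y)→(u,v) scales areas by 2.
u-values: 1, -2, -3, -5, 3, -8; range = 3 − (-8) = 11.
v-values: 1, 0, -1, -1, 5, 2; range = 5 − (-1) = 6.
Area = (11 × 6) / 2 = 33.

33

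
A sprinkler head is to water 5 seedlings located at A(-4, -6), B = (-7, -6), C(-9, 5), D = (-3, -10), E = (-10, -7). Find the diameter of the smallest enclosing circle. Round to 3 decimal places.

16.155

A smallest enclosing disk is always determined by at most three of the input points on its boundary.
The farthest pair is C–D with squared distance 261. The circle on this segment as diameter has centre (-6, -2.5) and r² = 261/4 = 65.25.
Check A: distance² to centre = 16.25 ≤ 65.25, so it lies inside.
All remaining points lie in this disk, and no smaller disk contains both endpoints, so this is the minimum enclosing circle.
Diameter = 2r = 2√(65.25) ≈ 16.155.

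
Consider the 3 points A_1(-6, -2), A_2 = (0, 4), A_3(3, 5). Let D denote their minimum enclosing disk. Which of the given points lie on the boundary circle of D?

A_1, A_3

Side lengths²: A_1A_2² = 72, A_1A_3² = 130, A_2A_3² = 10.
Since A_1A_3² = 130 ≥ 72 + 10 = 82, the angle opposite A_1A_3 is not acute, so the smallest enclosing circle has A_1A_3 as diameter.
Centre = midpoint of A_1A_3 = (-1.5, 1.5), r² = 130/4 = 32.5.
The points at distance exactly r from the centre are A_1, A_3 — 2 points.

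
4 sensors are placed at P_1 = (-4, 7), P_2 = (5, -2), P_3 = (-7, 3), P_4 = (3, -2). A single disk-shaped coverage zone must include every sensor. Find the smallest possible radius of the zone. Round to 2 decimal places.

The minimum enclosing circle is determined by three boundary points: P_1, P_2, P_3.
Their circumcentre is (-9/14, 19/14) with r² = 4225/98.
The farthest remaining point P_4 is at distance² 2405/98 ≤ 4225/98.
r = √(4225/98) ≈ 6.57.

6.57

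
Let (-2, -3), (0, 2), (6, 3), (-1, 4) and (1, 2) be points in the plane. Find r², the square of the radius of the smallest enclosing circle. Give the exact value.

25

The minimum enclosing circle of a finite set is fixed by two of the points (as a diameter) or three (as a circumcircle).
The farthest pair is (-2, -3)–(6, 3) with squared distance 100. The circle on this segment as diameter has centre (2, 0) and r² = 100/4 = 25.
Check (0, 2): distance² to centre = 8 ≤ 25, so it lies inside.
All remaining points lie in this disk, and no smaller disk contains both endpoints, so this is the minimum enclosing circle.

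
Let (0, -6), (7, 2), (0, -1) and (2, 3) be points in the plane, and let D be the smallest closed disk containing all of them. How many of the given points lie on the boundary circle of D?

By Welzl's lemma the MEC is supported by two points (diametrically opposite) or three points (on a circumcircle).
The farthest pair is (0, -6)–(7, 2) with squared distance 113. The circle on this segment as diameter has centre (3.5, -2) and r² = 113/4 = 28.25.
Check (0, -1): distance² to centre = 13.25 ≤ 28.25, so it lies inside.
All remaining points lie in this disk, and no smaller disk contains both endpoints, so this is the minimum enclosing circle.
The points at distance exactly r from the centre are (0, -6), (7, 2) — 2 points.

2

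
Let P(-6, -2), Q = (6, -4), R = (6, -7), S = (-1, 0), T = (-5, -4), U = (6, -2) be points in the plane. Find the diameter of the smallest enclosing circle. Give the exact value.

13

The minimum enclosing circle of a finite set is fixed by two of the points (as a diameter) or three (as a circumcircle).
The farthest pair is P–R with squared distance 169. The circle on this segment as diameter has centre (0, -4.5) and r² = 169/4 = 42.25.
Check Q: distance² to centre = 36.25 ≤ 42.25, so it lies inside.
All remaining points lie in this disk, and no smaller disk contains both endpoints, so this is the minimum enclosing circle.
Diameter = 2r = 2√(42.25) = 13.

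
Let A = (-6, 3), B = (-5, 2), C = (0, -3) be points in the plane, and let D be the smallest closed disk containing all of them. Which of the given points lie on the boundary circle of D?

A, C

Side lengths²: AB² = 2, AC² = 72, BC² = 50.
Since AC² = 72 ≥ 50 + 2 = 52, the angle opposite AC is not acute, so the smallest enclosing circle has AC as diameter.
Centre = midpoint of AC = (-3, 0), r² = 72/4 = 18.
The points at distance exactly r from the centre are A, C — 2 points.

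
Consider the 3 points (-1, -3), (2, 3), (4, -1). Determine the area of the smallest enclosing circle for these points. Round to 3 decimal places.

35.588

Call the three points A, B, C in the order given.
Side lengths²: AB² = 45, AC² = 29, BC² = 20.
Since AB² = 45 < 29 + 20 = 49, the triangle is acute, so the smallest enclosing circle is the circumcircle.
Circumcentre = (0.75, -0.125), r² = 11.328125.
Area = π·r² = π·11.328125 ≈ 35.588.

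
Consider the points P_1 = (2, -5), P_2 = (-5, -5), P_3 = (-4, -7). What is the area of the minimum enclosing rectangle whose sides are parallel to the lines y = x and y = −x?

28

In coordinates u = x + y, v = x − y the rectangle is axis-aligned; the map (x,y)→(u,v) scales areas by 2.
u-values: -3, -10, -11; range = -3 − (-11) = 8.
v-values: 7, 0, 3; range = 7 − 0 = 7.
Area = (8 × 7) / 2 = 28.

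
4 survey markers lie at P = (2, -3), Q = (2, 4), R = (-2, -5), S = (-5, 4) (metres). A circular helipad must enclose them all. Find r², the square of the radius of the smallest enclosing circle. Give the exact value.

485/18

By Welzl's lemma the MEC is supported by two points (diametrically opposite) or three points (on a circumcircle).
The minimum enclosing circle is determined by three boundary points: Q, R, S.
Their circumcentre is (-1.5, 1/6) with r² = 485/18.
The farthest remaining point P is at distance² 401/18 ≤ 485/18.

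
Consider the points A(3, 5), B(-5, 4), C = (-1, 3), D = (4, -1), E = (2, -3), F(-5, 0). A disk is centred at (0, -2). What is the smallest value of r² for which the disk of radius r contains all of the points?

The required radius is the distance from (0, -2) to the farthest point.
Squared distances: 58, 61, 26, 17, 5, 29.
Maximum is 61, attained at B.

61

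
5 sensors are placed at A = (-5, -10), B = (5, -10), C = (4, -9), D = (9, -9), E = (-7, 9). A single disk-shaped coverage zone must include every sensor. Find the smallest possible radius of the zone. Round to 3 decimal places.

By Welzl's lemma the MEC is supported by two points (diametrically opposite) or three points (on a circumcircle).
The farthest pair is D–E with squared distance 580. The circle on this segment as diameter has centre (1, 0) and r² = 580/4 = 145.
Check A: distance² to centre = 136 ≤ 145, so it lies inside.
All remaining points lie in this disk, and no smaller disk contains both endpoints, so this is the minimum enclosing circle.
r = √145 ≈ 12.042.

12.042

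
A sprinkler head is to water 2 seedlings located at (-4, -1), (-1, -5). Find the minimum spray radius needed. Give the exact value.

The smallest circle enclosing two points has them as diameter endpoints.
Centre = midpoint = (-2.5, -3); r² = |(-4, -1)−(-1, -5)|²/4 = 25/4 = 6.25.
r = √(6.25) = 2.5.

2.5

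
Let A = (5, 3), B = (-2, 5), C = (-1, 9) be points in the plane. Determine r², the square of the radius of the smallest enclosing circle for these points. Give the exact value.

18

Side lengths²: AB² = 53, AC² = 72, BC² = 17.
Since AC² = 72 ≥ 53 + 17 = 70, the angle opposite AC is not acute, so the smallest enclosing circle has AC as diameter.
Centre = midpoint of AC = (2, 6), r² = 72/4 = 18.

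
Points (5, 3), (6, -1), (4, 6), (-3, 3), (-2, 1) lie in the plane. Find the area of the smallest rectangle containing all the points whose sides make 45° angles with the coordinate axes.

71.5

In coordinates u = x + y, v = x − y the rectangle is axis-aligned; the map (x,y)→(u,v) scales areas by 2.
u-values: 8, 5, 10, 0, -1; range = 10 − (-1) = 11.
v-values: 2, 7, -2, -6, -3; range = 7 − (-6) = 13.
Area = (11 × 13) / 2 = 71.5.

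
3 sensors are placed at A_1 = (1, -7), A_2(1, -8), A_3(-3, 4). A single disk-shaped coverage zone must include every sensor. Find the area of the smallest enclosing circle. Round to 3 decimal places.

125.664

Side lengths²: A_1A_2² = 1, A_1A_3² = 137, A_2A_3² = 160.
Since A_2A_3² = 160 ≥ 137 + 1 = 138, the angle opposite A_2A_3 is not acute, so the smallest enclosing circle has A_2A_3 as diameter.
Centre = midpoint of A_2A_3 = (-1, -2), r² = 160/4 = 40.
Area = π·r² = π·40 ≈ 125.664.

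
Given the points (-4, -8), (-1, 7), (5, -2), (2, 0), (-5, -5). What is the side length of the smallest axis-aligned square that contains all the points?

15

The bounding box has width 10 and height 15.
An axis-aligned square enclosing the set must have side ≥ max(width, height).
So the minimum side is max(10, 15) = 15.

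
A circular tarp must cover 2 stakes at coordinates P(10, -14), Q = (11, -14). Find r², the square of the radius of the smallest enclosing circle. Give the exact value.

The smallest circle enclosing two points has them as diameter endpoints.
Centre = midpoint = (10.5, -14); r² = |PQ|²/4 = 1/4 = 0.25.

0.25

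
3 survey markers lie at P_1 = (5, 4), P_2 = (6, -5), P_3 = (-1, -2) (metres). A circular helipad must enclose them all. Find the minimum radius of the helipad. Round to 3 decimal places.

Side lengths²: P_1P_2² = 82, P_1P_3² = 72, P_2P_3² = 58.
Since P_1P_2² = 82 < 72 + 58 = 130, the triangle is acute, so the smallest enclosing circle is the circumcircle.
Circumcentre = (3.7, -0.7), r² = 23.78.
r = √(23.78) ≈ 4.876.

4.876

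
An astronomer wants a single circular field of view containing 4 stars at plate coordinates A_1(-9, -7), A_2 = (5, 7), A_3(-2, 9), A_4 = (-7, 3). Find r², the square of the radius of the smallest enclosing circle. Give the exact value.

The farthest pair is A_1–A_2 with squared distance 392. The circle on this segment as diameter has centre (-2, 0) and r² = 392/4 = 98.
Check A_3: distance² to centre = 81 ≤ 98, so it lies inside.
All remaining points lie in this disk, and no smaller disk contains both endpoints, so this is the minimum enclosing circle.

98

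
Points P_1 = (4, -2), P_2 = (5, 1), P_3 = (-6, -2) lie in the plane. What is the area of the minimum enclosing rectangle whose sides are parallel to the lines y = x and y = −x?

In coordinates u = x + y, v = x − y the rectangle is axis-aligned; the map (x,y)→(u,v) scales areas by 2.
u-values: 2, 6, -8; range = 6 − (-8) = 14.
v-values: 6, 4, -4; range = 6 − (-4) = 10.
Area = (14 × 10) / 2 = 70.

70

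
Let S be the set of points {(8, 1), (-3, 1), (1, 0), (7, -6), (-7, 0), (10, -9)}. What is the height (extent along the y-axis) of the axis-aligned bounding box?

10

max y = 1, min y = -9, so height = 10.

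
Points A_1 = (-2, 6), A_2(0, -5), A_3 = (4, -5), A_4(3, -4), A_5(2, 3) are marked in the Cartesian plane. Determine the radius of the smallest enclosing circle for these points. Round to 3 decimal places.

By Welzl's lemma the MEC is supported by two points (diametrically opposite) or three points (on a circumcircle).
The farthest pair is A_1–A_3 with squared distance 157. The circle on this segment as diameter has centre (1, 0.5) and r² = 157/4 = 39.25.
Check A_2: distance² to centre = 31.25 ≤ 39.25, so it lies inside.
All remaining points lie in this disk, and no smaller disk contains both endpoints, so this is the minimum enclosing circle.
r = √(39.25) ≈ 6.265.

6.265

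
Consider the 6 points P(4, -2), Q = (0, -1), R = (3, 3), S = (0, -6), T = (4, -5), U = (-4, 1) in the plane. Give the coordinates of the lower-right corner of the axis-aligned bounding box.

(4, -6)

x-range [-4, 4], y-range [-6, 3].
The lower-right corner is (4, -6).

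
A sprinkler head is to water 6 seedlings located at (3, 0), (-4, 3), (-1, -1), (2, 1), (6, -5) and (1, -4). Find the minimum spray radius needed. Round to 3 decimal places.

The farthest pair is (-4, 3)–(6, -5) with squared distance 164. The circle on this segment as diameter has centre (1, -1) and r² = 164/4 = 41.
Check (3, 0): distance² to centre = 5 ≤ 41, so it lies inside.
All remaining points lie in this disk, and no smaller disk contains both endpoints, so this is the minimum enclosing circle.
r = √41 ≈ 6.403.

6.403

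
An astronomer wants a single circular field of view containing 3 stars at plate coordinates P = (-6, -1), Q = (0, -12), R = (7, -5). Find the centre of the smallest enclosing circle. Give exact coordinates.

(-3/34, -167/34)

Side lengths²: PQ² = 157, PR² = 185, QR² = 98.
Since PR² = 185 < 157 + 98 = 255, the triangle is acute, so the smallest enclosing circle is the circumcircle.
Circumcentre = (-3/34, -167/34), r² = 29045/578.
Centre = (-3/34, -167/34).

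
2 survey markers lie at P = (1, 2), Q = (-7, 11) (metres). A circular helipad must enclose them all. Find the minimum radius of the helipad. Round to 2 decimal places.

6.02

The smallest circle enclosing two points has them as diameter endpoints.
Centre = midpoint = (-3, 6.5); r² = |PQ|²/4 = 145/4 = 36.25.
r = √(36.25) ≈ 6.02.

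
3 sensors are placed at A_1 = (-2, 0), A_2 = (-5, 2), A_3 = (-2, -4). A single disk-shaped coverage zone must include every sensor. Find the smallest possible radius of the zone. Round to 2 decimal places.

3.35

Side lengths²: A_1A_2² = 13, A_1A_3² = 16, A_2A_3² = 45.
Since A_2A_3² = 45 ≥ 16 + 13 = 29, the angle opposite A_2A_3 is not acute, so the smallest enclosing circle has A_2A_3 as diameter.
Centre = midpoint of A_2A_3 = (-3.5, -1), r² = 45/4 = 11.25.
r = √(11.25) ≈ 3.35.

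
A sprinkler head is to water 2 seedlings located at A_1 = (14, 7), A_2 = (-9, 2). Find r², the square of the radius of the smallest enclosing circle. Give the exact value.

The smallest circle enclosing two points has them as diameter endpoints.
Centre = midpoint = (2.5, 4.5); r² = |A_1A_2|²/4 = 554/4 = 138.5.

138.5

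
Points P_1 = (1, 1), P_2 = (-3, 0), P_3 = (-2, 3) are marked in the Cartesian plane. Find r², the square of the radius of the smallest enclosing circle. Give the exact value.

1105/242

Side lengths²: P_1P_2² = 17, P_1P_3² = 13, P_2P_3² = 10.
Since P_1P_2² = 17 < 13 + 10 = 23, the triangle is acute, so the smallest enclosing circle is the circumcircle.
Circumcentre = (-25/22, 23/22), r² = 1105/242.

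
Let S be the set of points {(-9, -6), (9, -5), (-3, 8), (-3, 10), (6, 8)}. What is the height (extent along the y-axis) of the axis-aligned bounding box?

16

max y = 10, min y = -6, so height = 16.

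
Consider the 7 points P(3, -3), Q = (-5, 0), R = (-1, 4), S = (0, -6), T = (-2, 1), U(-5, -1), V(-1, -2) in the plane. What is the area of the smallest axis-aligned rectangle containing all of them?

80

x ranges over [-5, 3], width 8.
y ranges over [-6, 4], height 10.
Area = 8 × 10 = 80.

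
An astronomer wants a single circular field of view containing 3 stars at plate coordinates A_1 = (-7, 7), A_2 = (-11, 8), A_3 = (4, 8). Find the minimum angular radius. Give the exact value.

7.5

Side lengths²: A_1A_2² = 17, A_1A_3² = 122, A_2A_3² = 225.
Since A_2A_3² = 225 ≥ 122 + 17 = 139, the angle opposite A_2A_3 is not acute, so the smallest enclosing circle has A_2A_3 as diameter.
Centre = midpoint of A_2A_3 = (-3.5, 8), r² = 225/4 = 56.25.
r = √(56.25) = 7.5.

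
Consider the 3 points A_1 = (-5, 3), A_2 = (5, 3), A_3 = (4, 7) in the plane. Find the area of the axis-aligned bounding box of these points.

40

x ranges over [-5, 5], width 10.
y ranges over [3, 7], height 4.
Area = 10 × 4 = 40.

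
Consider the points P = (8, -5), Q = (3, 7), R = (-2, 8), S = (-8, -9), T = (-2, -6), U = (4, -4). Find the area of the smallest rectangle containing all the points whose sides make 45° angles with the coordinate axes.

In coordinates u = x + y, v = x − y the rectangle is axis-aligned; the map (x,y)→(u,v) scales areas by 2.
u-values: 3, 10, 6, -17, -8, 0; range = 10 − (-17) = 27.
v-values: 13, -4, -10, 1, 4, 8; range = 13 − (-10) = 23.
Area = (27 × 23) / 2 = 310.5.

310.5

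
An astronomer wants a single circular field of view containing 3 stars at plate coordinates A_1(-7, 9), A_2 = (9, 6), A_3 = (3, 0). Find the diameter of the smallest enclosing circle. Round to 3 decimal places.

Side lengths²: A_1A_2² = 265, A_1A_3² = 181, A_2A_3² = 72.
Since A_1A_2² = 265 ≥ 181 + 72 = 253, the angle opposite A_1A_2 is not acute, so the smallest enclosing circle has A_1A_2 as diameter.
Centre = midpoint of A_1A_2 = (1, 7.5), r² = 265/4 = 66.25.
Diameter = 2r = 2√(66.25) ≈ 16.279.

16.279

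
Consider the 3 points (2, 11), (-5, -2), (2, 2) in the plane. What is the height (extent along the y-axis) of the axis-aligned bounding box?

max y = 11, min y = -2, so height = 13.

13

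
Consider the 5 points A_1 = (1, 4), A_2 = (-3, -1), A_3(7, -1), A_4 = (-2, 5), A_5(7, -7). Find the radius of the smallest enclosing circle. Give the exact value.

7.5

By Welzl's lemma the MEC is supported by two points (diametrically opposite) or three points (on a circumcircle).
The farthest pair is A_4–A_5 with squared distance 225. The circle on this segment as diameter has centre (2.5, -1) and r² = 225/4 = 56.25.
Check A_1: distance² to centre = 27.25 ≤ 56.25, so it lies inside.
All remaining points lie in this disk, and no smaller disk contains both endpoints, so this is the minimum enclosing circle.
r = √(56.25) = 7.5.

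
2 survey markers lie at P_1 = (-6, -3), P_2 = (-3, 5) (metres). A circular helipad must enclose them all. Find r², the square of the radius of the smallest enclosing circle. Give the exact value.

18.25

The smallest circle enclosing two points has them as diameter endpoints.
Centre = midpoint = (-4.5, 1); r² = |P_1P_2|²/4 = 73/4 = 18.25.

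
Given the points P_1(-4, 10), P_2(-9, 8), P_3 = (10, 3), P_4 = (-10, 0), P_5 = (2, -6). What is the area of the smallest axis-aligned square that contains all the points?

400

The bounding box has width 20 and height 16.
An axis-aligned square enclosing the set must have side ≥ max(width, height).
So the minimum side is max(20, 16) = 20.
Area = 20² = 400.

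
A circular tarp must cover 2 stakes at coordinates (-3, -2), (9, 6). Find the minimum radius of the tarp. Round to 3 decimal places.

The smallest circle enclosing two points has them as diameter endpoints.
Centre = midpoint = (3, 2); r² = |(-3, -2)−(9, 6)|²/4 = 208/4 = 52.
r = √52 ≈ 7.211.

7.211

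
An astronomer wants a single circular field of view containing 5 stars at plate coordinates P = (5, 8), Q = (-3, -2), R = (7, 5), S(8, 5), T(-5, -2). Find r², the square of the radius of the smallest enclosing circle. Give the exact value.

54.5

The minimum enclosing circle of a finite set is fixed by two of the points (as a diameter) or three (as a circumcircle).
The farthest pair is S–T with squared distance 218. The circle on this segment as diameter has centre (1.5, 1.5) and r² = 218/4 = 54.5.
Check P: distance² to centre = 54.5 ≤ 54.5, so it lies inside.
All remaining points lie in this disk, and no smaller disk contains both endpoints, so this is the minimum enclosing circle.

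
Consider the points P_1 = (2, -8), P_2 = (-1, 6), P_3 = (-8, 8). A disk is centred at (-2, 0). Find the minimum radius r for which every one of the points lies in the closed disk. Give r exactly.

10

The required radius is the distance from (-2, 0) to the farthest point.
Squared distances: 80, 37, 100.
Maximum is 100, attained at P_3.
r = √100 = 10.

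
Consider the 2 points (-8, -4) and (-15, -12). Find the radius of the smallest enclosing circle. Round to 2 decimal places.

5.32

The smallest circle enclosing two points has them as diameter endpoints.
Centre = midpoint = (-11.5, -8); r² = |(-8, -4)−(-15, -12)|²/4 = 113/4 = 28.25.
r = √(28.25) ≈ 5.32.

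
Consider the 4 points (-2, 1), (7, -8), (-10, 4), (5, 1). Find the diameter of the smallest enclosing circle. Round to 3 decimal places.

20.809

By Welzl's lemma the MEC is supported by two points (diametrically opposite) or three points (on a circumcircle).
The farthest pair is (7, -8)–(-10, 4) with squared distance 433. The circle on this segment as diameter has centre (-1.5, -2) and r² = 433/4 = 108.25.
Check (-2, 1): distance² to centre = 9.25 ≤ 108.25, so it lies inside.
All remaining points lie in this disk, and no smaller disk contains both endpoints, so this is the minimum enclosing circle.
Diameter = 2r = 2√(108.25) ≈ 20.809.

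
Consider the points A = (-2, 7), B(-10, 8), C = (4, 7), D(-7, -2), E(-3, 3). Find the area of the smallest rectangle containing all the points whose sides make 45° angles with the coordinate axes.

In coordinates u = x + y, v = x − y the rectangle is axis-aligned; the map (x,y)→(u,v) scales areas by 2.
u-values: 5, -2, 11, -9, 0; range = 11 − (-9) = 20.
v-values: -9, -18, -3, -5, -6; range = -3 − (-18) = 15.
Area = (20 × 15) / 2 = 150.

150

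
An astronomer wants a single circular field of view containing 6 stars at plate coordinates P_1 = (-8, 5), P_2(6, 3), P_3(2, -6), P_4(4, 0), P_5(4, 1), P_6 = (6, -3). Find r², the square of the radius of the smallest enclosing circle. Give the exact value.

The farthest pair is P_1–P_6 with squared distance 260. The circle on this segment as diameter has centre (-1, 1) and r² = 260/4 = 65.
Check P_2: distance² to centre = 53 ≤ 65, so it lies inside.
All remaining points lie in this disk, and no smaller disk contains both endpoints, so this is the minimum enclosing circle.

65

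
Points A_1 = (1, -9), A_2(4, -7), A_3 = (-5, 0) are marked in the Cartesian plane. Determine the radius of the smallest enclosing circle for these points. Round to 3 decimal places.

5.701

Side lengths²: A_1A_2² = 13, A_1A_3² = 117, A_2A_3² = 130.
Since A_2A_3² = 130 ≥ 117 + 13 = 130, the angle opposite A_2A_3 is not acute, so the smallest enclosing circle has A_2A_3 as diameter.
Centre = midpoint of A_2A_3 = (-0.5, -3.5), r² = 130/4 = 32.5.
r = √(32.5) ≈ 5.701.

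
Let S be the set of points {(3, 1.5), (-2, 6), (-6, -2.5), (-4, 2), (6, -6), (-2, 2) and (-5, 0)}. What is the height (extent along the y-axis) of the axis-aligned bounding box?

max y = 6, min y = -6, so height = 12.

12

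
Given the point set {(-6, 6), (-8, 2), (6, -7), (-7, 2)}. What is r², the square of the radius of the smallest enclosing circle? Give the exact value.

78.25

By Welzl's lemma the MEC is supported by two points (diametrically opposite) or three points (on a circumcircle).
The farthest pair is (-6, 6)–(6, -7) with squared distance 313. The circle on this segment as diameter has centre (0, -0.5) and r² = 313/4 = 78.25.
Check (-8, 2): distance² to centre = 70.25 ≤ 78.25, so it lies inside.
All remaining points lie in this disk, and no smaller disk contains both endpoints, so this is the minimum enclosing circle.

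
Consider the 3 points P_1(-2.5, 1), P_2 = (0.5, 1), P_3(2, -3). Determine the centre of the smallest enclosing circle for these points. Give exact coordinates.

Side lengths²: P_1P_2² = 9, P_1P_3² = 36.25, P_2P_3² = 18.25.
Since P_1P_3² = 36.25 ≥ 18.25 + 9 = 27.25, the angle opposite P_1P_3 is not acute, so the smallest enclosing circle has P_1P_3 as diameter.
Centre = midpoint of P_1P_3 = (-0.25, -1), r² = 36.25/4 = 9.0625.
Centre = (-0.25, -1).

(-0.25, -1)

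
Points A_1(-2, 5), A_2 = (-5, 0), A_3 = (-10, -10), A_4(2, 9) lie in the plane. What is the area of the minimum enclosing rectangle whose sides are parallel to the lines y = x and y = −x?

108.5

In coordinates u = x + y, v = x − y the rectangle is axis-aligned; the map (x,y)→(u,v) scales areas by 2.
u-values: 3, -5, -20, 11; range = 11 − (-20) = 31.
v-values: -7, -5, 0, -7; range = 0 − (-7) = 7.
Area = (31 × 7) / 2 = 108.5.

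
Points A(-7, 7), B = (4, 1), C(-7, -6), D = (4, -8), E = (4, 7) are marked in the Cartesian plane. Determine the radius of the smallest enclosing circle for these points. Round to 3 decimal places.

The minimum enclosing circle of a finite set is fixed by two of the points (as a diameter) or three (as a circumcircle).
The farthest pair is A–D with squared distance 346. The circle on this segment as diameter has centre (-1.5, -0.5) and r² = 346/4 = 86.5.
Check B: distance² to centre = 32.5 ≤ 86.5, so it lies inside.
All remaining points lie in this disk, and no smaller disk contains both endpoints, so this is the minimum enclosing circle.
r = √(86.5) ≈ 9.301.

9.301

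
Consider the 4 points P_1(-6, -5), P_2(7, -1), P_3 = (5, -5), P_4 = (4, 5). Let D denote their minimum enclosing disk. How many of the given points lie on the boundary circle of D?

3

The minimum enclosing circle of a finite set is fixed by two of the points (as a diameter) or three (as a circumcircle).
The minimum enclosing circle is determined by three boundary points: P_1, P_2, P_4.
Their circumcentre is (-1/6, -5/6) with r² = 925/18.
The farthest remaining point P_3 is at distance² 793/18 ≤ 925/18.
The points at distance exactly r from the centre are P_1, P_2, P_4 — 3 points.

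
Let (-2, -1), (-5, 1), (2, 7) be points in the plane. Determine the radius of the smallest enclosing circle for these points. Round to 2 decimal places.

Call the three points A, B, C in the order given.
Side lengths²: AB² = 13, AC² = 80, BC² = 85.
Since BC² = 85 < 80 + 13 = 93, the triangle is acute, so the smallest enclosing circle is the circumcircle.
Circumcentre = (-1.125, 3.5625), r² = 21.58203125.
r = √(21.58203125) ≈ 4.65.

4.65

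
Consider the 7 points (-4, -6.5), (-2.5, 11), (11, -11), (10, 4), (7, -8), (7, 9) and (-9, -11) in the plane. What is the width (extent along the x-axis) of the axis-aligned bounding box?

max x = 11, min x = -9, so width = 20.

20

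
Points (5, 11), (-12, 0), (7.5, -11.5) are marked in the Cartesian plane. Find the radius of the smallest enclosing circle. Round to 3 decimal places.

12.655

Call the three points A, B, C in the order given.
Side lengths²: AB² = 410, AC² = 512.5, BC² = 512.5.
Since BC² = 512.5 < 512.5 + 410 = 922.5, the triangle is acute, so the smallest enclosing circle is the circumcircle.
Circumcentre = (0.625, -0.875), r² = 160.15625.
r = √(160.15625) ≈ 12.655.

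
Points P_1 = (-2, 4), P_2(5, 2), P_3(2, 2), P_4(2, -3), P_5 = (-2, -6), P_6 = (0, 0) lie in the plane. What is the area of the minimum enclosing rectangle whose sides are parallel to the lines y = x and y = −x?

82.5

In coordinates u = x + y, v = x − y the rectangle is axis-aligned; the map (x,y)→(u,v) scales areas by 2.
u-values: 2, 7, 4, -1, -8, 0; range = 7 − (-8) = 15.
v-values: -6, 3, 0, 5, 4, 0; range = 5 − (-6) = 11.
Area = (15 × 11) / 2 = 82.5.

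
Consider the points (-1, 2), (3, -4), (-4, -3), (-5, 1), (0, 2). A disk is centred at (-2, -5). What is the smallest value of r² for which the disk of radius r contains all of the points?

53

The required radius is the distance from (-2, -5) to the farthest point.
Squared distances: 50, 26, 8, 45, 53.
Maximum is 53, attained at (0, 2).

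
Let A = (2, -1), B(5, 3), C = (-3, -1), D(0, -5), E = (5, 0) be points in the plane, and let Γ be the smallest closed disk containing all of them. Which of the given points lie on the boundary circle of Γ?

B, C, D

The minimum enclosing circle is determined by three boundary points: B, C, D.
Their circumcentre is (39/22, -6/11) with r² = 11125/484.
The farthest remaining point E is at distance² 5185/484 ≤ 11125/484.
The points at distance exactly r from the centre are B, C, D — 3 points.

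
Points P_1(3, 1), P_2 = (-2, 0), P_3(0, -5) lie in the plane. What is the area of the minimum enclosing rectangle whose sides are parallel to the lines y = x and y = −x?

In coordinates u = x + y, v = x − y the rectangle is axis-aligned; the map (x,y)→(u,v) scales areas by 2.
u-values: 4, -2, -5; range = 4 − (-5) = 9.
v-values: 2, -2, 5; range = 5 − (-2) = 7.
Area = (9 × 7) / 2 = 31.5.

31.5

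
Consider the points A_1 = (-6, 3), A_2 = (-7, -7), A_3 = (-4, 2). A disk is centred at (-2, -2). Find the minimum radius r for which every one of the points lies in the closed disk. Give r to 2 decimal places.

The required radius is the distance from (-2, -2) to the farthest point.
Squared distances: 41, 50, 20.
Maximum is 50, attained at A_2.
r = √50 ≈ 7.07.

7.07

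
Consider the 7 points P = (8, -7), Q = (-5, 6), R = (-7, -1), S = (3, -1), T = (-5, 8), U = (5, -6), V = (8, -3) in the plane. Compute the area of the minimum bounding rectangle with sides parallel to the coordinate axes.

x ranges over [-7, 8], width 15.
y ranges over [-7, 8], height 15.
Area = 15 × 15 = 225.

225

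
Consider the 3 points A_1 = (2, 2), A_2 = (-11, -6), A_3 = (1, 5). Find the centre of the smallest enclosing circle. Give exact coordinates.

Side lengths²: A_1A_2² = 233, A_1A_3² = 10, A_2A_3² = 265.
Since A_2A_3² = 265 ≥ 233 + 10 = 243, the angle opposite A_2A_3 is not acute, so the smallest enclosing circle has A_2A_3 as diameter.
Centre = midpoint of A_2A_3 = (-5, -0.5), r² = 265/4 = 66.25.
Centre = (-5, -0.5).

(-5, -0.5)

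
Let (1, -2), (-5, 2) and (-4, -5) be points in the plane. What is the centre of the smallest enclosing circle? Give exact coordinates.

(-54/19, -24/19)

Call the three points A, B, C in the order given.
Side lengths²: AB² = 52, AC² = 34, BC² = 50.
Since AB² = 52 < 50 + 34 = 84, the triangle is acute, so the smallest enclosing circle is the circumcircle.
Circumcentre = (-54/19, -24/19), r² = 5525/361.
Centre = (-54/19, -24/19).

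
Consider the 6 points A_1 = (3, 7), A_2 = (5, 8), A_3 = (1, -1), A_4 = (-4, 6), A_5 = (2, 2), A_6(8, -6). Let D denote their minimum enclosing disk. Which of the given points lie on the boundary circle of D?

A_2, A_4, A_6

The minimum enclosing circle of a finite set is fixed by two of the points (as a diameter) or three (as a circumcircle).
The minimum enclosing circle is determined by three boundary points: A_2, A_4, A_6.
Their circumcentre is (45/22, 1/22) with r² = 17425/242.
The farthest remaining point A_1 is at distance² 11925/242 ≤ 17425/242.
The points at distance exactly r from the centre are A_2, A_4, A_6 — 3 points.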